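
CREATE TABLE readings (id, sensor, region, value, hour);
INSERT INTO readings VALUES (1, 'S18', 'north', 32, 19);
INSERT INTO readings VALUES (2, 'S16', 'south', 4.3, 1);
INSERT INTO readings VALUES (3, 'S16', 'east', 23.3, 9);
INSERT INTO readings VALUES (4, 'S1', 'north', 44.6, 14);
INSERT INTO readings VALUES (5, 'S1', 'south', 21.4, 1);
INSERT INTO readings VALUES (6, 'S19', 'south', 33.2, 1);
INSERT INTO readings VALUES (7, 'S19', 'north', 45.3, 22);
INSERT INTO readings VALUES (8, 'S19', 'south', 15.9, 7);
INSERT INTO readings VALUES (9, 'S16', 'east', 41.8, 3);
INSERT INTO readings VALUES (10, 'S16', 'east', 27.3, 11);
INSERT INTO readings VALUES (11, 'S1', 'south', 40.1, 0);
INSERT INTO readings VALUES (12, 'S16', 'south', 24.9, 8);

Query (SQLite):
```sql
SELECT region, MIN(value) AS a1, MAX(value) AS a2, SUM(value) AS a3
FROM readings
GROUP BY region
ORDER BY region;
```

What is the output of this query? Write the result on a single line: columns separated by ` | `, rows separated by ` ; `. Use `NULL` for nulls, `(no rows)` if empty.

east | 23.3 | 41.8 | 92.4 ; north | 32 | 45.3 | 121.9 ; south | 4.3 | 40.1 | 139.8

Group readings by region.
Per group compute: MIN(value), MAX(value), SUM(value).
  east: ids {3, 9, 10} → MIN(value)=23.3, MAX(value)=41.8, SUM(value)=92.4
  north: ids {1, 4, 7} → MIN(value)=32, MAX(value)=45.3, SUM(value)=121.9
  south: ids {2, 5, 6, 8, 11, 12} → MIN(value)=4.3, MAX(value)=40.1, SUM(value)=139.8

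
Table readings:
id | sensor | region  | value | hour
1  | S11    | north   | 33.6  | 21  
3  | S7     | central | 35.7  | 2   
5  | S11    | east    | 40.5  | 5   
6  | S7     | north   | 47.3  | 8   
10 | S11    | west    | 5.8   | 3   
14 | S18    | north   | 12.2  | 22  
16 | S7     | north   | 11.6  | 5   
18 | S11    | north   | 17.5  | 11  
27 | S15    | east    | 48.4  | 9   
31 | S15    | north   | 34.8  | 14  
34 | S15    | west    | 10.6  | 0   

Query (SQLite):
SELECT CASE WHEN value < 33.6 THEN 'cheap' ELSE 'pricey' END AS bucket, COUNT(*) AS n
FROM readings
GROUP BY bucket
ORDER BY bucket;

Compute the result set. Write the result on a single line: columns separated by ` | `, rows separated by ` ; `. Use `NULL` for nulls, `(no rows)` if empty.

Bucket rows by value < 33.6 → 'cheap' else 'pricey'; count each bucket.

cheap | 5 ; pricey | 6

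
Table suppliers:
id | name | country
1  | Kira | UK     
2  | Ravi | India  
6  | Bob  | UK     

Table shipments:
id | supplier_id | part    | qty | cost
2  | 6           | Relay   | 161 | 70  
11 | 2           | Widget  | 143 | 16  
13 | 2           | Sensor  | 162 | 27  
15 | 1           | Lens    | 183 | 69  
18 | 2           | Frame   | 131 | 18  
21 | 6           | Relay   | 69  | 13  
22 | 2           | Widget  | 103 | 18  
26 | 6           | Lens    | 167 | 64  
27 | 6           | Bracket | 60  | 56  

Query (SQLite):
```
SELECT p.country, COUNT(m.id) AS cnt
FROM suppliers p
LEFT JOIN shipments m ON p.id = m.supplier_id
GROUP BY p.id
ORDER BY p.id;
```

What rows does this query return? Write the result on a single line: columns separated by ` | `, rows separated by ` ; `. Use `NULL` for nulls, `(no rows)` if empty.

LEFT JOIN keeps every suppliers row; unmatched ones get NULL for shipments columns.
Group by suppliers.id and compute COUNT(m.id). COUNT(col) of an all-NULL group is 0.
  1: ids {15} → COUNT(m.id)=1
  2: ids {11, 13, 18, 22} → COUNT(m.id)=4
  6: ids {2, 21, 26, 27} → COUNT(m.id)=4

UK | 1 ; India | 4 ; UK | 4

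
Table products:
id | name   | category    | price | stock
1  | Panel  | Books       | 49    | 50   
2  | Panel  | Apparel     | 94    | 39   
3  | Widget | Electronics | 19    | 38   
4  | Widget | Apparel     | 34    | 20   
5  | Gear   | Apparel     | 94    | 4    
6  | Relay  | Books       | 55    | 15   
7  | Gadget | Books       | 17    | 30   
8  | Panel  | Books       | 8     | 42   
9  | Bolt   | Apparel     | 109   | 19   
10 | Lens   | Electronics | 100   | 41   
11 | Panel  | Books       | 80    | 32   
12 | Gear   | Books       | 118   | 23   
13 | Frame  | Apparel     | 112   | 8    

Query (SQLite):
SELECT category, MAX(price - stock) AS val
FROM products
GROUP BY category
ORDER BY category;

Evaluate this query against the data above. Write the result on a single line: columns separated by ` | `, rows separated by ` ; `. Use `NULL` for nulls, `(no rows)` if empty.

For each row compute price - stock.
Group by category; take MAX of the expression per group.
  Apparel: ids {2, 4, 5, 9, 13} → MAX(price - stock)=104
  Books: ids {1, 6, 7, 8, 11, 12} → MAX(price - stock)=95
  Electronics: ids {3, 10} → MAX(price - stock)=59

Apparel | 104 ; Books | 95 ; Electronics | 59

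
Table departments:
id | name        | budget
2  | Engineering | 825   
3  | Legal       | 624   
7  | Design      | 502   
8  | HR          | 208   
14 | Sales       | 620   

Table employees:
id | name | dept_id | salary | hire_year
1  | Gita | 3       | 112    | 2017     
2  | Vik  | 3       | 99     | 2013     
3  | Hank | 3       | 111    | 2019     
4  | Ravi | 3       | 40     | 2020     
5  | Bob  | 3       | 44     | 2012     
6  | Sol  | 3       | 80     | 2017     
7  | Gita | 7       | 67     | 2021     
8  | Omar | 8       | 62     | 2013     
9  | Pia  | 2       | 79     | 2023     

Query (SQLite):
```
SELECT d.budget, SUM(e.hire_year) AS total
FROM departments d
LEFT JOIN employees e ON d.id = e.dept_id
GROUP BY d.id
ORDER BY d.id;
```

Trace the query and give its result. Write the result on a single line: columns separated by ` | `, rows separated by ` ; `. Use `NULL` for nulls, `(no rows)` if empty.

825 | 2023 ; 624 | 12098 ; 502 | 2021 ; 208 | 2013 ; 620 | NULL

LEFT JOIN keeps every departments row; unmatched ones get NULL for employees columns.
Group by departments.id and compute SUM(e.hire_year). SUM over an all-NULL group is NULL.
  2: ids {9} → SUM(e.hire_year)=2023
  3: ids {1, 2, 3, 4, 5, 6} → SUM(e.hire_year)=12098
  7: ids {7} → SUM(e.hire_year)=2021
  8: ids {8} → SUM(e.hire_year)=2013
  14: ids {—} → SUM(e.hire_year)=NULL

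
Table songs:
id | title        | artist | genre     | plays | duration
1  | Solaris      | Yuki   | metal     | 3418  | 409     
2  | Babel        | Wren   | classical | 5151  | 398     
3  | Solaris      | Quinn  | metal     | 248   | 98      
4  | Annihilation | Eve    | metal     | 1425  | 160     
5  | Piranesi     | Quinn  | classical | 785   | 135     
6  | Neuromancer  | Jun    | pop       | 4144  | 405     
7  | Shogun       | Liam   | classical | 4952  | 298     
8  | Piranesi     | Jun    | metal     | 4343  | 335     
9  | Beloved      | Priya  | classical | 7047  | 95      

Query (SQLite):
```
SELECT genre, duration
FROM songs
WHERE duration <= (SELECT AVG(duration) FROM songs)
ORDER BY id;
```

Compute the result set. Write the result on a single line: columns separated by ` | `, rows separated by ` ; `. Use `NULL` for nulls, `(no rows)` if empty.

Scalar subquery: AVG(duration) over all songs rows = 259.222222 (≈; comparison uses full precision).
Keep rows where duration <= that value.

metal | 98 ; metal | 160 ; classical | 135 ; classical | 95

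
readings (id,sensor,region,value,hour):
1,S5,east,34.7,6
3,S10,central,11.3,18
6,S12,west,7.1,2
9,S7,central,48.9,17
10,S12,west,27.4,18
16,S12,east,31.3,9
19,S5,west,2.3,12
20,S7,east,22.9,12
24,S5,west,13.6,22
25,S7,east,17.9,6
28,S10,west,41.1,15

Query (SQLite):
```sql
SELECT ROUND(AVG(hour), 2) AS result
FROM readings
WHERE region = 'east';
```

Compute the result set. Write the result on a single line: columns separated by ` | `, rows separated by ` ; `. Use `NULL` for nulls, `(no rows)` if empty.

8.25

Rows where region='east' → hour values: [6, 9, 12, 6].
AVG = 33 / 4 (rounded to 2 dp).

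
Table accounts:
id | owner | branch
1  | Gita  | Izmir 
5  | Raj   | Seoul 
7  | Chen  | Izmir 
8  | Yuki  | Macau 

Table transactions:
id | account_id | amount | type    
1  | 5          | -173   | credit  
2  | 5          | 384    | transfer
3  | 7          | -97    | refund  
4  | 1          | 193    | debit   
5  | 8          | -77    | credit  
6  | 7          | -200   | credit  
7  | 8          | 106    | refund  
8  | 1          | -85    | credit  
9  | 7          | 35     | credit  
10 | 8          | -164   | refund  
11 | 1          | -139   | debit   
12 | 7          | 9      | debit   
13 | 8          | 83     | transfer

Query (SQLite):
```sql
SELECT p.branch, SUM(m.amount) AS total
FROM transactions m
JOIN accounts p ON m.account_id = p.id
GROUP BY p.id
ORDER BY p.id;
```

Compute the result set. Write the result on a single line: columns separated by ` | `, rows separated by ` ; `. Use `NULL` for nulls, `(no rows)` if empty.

Izmir | -31 ; Seoul | 211 ; Izmir | -253 ; Macau | -52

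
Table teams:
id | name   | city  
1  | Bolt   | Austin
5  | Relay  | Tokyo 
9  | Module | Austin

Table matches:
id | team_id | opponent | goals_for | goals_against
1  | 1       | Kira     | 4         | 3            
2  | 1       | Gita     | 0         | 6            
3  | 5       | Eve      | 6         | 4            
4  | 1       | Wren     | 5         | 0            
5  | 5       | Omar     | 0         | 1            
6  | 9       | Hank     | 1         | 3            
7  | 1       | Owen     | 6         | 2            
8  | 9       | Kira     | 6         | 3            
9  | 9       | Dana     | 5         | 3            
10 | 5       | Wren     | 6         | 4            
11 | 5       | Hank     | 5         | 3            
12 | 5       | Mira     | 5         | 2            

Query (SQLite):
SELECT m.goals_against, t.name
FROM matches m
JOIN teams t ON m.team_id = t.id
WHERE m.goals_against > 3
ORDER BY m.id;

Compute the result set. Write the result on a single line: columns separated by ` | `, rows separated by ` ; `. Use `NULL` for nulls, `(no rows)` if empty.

Each matches row matches the teams row where team_id = teams.id.
Then keep rows with m.goals_against > 3.

6 | Bolt ; 4 | Relay ; 4 | Relay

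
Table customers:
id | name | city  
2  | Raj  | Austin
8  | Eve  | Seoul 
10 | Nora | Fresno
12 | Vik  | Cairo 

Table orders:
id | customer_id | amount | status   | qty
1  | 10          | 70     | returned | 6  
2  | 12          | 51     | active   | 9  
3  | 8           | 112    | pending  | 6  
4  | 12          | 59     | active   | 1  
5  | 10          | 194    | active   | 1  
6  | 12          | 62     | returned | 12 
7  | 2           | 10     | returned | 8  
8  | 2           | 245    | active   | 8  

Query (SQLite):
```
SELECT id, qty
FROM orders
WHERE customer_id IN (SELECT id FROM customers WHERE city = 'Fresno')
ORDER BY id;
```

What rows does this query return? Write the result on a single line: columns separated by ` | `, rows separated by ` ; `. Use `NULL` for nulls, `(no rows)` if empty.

Inner query: customers.id where city = 'Fresno'.
Outer: keep orders rows whose customer_id is in that set.
Inner query → {10}

1 | 6 ; 5 | 1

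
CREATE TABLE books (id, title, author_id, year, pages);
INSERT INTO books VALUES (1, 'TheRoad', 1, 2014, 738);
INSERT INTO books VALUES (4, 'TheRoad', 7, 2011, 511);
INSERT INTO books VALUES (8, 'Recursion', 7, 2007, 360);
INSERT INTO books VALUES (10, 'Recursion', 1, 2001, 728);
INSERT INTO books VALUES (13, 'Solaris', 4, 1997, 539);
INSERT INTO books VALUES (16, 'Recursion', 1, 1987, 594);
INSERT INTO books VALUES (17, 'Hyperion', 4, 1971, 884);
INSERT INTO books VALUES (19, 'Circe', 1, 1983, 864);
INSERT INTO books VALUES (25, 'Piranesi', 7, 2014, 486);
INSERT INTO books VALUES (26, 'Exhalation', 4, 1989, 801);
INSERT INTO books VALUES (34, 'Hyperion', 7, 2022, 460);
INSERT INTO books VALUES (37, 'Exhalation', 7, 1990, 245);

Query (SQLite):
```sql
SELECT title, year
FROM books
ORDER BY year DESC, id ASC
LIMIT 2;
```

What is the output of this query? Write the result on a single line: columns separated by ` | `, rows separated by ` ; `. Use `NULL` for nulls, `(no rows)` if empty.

Sort by year desc, tiebreak id asc: (2022, id=34), (2014, id=1), (2014, id=25), (2011, id=4), (2007, id=8) …. Take first 2.

Hyperion | 2022 ; TheRoad | 2014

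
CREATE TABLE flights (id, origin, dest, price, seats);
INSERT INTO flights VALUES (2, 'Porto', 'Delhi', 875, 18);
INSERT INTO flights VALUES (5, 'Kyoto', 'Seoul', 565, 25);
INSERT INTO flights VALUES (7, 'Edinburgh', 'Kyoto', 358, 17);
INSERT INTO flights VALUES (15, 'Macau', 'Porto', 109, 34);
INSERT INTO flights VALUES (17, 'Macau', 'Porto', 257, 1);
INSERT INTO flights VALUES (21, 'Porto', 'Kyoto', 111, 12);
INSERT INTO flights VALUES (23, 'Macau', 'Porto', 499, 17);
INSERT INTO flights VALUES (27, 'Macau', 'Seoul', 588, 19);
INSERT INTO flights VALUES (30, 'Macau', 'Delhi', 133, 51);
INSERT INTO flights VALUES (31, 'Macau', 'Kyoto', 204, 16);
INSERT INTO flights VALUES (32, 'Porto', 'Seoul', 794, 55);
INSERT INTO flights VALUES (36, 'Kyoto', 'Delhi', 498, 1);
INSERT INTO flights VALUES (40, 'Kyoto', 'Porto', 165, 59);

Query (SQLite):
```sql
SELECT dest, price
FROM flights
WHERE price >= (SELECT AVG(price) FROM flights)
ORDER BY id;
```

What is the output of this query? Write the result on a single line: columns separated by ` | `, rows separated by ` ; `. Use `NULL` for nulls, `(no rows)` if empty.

Delhi | 875 ; Seoul | 565 ; Porto | 499 ; Seoul | 588 ; Seoul | 794 ; Delhi | 498

Scalar subquery: AVG(price) over all flights rows = 396.615385 (≈; comparison uses full precision).
Keep rows where price >= that value.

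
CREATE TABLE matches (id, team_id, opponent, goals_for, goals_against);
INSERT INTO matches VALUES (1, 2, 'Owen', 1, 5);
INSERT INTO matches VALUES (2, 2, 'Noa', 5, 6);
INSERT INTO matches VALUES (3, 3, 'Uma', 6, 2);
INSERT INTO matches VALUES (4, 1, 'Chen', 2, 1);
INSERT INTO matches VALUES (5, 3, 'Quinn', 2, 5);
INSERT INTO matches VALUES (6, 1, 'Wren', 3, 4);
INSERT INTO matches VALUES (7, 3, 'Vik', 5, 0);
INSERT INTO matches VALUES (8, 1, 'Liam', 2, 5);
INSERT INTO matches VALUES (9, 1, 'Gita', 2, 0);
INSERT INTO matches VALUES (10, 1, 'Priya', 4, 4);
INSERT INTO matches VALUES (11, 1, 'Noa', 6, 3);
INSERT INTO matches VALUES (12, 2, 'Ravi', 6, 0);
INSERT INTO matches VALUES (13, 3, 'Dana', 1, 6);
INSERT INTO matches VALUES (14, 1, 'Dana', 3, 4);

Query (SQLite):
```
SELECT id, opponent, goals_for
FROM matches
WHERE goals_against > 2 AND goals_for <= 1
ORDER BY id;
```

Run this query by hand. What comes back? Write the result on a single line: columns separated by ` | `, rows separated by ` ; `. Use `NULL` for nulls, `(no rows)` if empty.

1 | Owen | 1 ; 13 | Dana | 1

goals_against > 2: ids {1, 2, 5, 6, 8, 10, 11, 13, 14}
goals_for <= 1: ids {1, 13}
Combine with AND.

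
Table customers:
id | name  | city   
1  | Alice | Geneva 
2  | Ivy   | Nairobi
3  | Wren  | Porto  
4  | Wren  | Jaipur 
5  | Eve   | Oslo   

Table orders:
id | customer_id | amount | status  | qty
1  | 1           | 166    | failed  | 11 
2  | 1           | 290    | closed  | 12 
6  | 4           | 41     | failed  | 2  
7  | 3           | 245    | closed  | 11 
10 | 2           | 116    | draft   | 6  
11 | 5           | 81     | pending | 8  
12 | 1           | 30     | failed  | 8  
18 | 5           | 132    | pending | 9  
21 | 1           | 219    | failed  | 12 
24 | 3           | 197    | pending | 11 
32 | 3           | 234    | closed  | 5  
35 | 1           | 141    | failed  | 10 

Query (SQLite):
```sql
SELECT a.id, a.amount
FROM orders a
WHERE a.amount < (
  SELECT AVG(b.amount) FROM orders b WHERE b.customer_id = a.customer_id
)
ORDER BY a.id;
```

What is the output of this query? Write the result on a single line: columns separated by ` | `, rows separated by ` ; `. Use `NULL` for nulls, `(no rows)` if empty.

1 | 166 ; 11 | 81 ; 12 | 30 ; 24 | 197 ; 35 | 141

For each orders row a, compute AVG(amount) over rows sharing a.customer_id.
Keep row a if a.amount < that per-group AVG.
  customer_id=1: AVG(amount) = 169.2
  customer_id=2: AVG(amount) = 116.0
  customer_id=3: AVG(amount) = 225.333333
  customer_id=4: AVG(amount) = 41.0
  customer_id=5: AVG(amount) = 106.5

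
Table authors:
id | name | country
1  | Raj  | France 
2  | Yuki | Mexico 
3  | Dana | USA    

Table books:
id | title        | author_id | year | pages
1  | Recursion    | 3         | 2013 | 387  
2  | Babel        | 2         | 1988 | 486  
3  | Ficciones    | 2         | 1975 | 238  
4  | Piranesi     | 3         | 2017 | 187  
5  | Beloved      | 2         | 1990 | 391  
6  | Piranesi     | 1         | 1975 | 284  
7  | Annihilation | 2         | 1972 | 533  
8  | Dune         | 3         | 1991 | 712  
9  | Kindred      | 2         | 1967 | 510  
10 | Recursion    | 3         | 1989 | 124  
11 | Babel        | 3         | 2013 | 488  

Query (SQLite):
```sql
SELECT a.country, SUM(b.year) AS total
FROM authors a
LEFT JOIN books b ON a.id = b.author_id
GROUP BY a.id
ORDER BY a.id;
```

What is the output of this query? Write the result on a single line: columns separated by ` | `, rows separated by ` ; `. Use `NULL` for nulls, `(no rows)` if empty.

France | 1975 ; Mexico | 9892 ; USA | 10023

LEFT JOIN keeps every authors row; unmatched ones get NULL for books columns.
Group by authors.id and compute SUM(b.year). SUM over an all-NULL group is NULL.
  1: ids {6} → SUM(b.year)=1975
  2: ids {2, 3, 5, 7, 9} → SUM(b.year)=9892
  3: ids {1, 4, 8, 10, 11} → SUM(b.year)=10023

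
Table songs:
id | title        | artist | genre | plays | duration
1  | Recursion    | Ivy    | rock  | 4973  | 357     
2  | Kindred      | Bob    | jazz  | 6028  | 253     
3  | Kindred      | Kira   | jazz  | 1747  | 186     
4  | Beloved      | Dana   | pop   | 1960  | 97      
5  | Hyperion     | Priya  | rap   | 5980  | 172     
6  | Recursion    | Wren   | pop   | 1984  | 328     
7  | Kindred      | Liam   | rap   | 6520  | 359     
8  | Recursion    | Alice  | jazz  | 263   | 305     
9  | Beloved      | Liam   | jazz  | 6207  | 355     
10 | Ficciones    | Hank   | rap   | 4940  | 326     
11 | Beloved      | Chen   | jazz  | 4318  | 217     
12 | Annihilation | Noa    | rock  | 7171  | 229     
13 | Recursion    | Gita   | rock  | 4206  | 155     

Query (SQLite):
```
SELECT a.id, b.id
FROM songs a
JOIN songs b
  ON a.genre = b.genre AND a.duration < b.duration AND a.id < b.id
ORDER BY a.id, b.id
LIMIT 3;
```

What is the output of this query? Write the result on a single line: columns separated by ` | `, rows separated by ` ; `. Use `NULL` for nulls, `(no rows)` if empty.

Pairs (a,b) with same genre, a.duration < b.duration, a.id < b.id.
genre groups: jazz:{2,3,8,9,11} pop:{4,6} rap:{5,7,10} rock:{1,12,13}
Ordered by (a.id, b.id); first 3.

2 | 8 ; 2 | 9 ; 3 | 8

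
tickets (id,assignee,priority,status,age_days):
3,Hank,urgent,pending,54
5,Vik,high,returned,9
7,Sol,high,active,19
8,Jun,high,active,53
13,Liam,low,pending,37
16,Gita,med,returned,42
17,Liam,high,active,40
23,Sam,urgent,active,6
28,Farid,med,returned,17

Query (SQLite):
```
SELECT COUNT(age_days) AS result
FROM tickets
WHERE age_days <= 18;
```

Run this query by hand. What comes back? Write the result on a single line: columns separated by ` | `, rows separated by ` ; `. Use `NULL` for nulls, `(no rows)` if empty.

Rows where age_days <= 18 → age_days values: [9, 6, 17].
COUNT(age_days) counts non-NULL values → 3.

3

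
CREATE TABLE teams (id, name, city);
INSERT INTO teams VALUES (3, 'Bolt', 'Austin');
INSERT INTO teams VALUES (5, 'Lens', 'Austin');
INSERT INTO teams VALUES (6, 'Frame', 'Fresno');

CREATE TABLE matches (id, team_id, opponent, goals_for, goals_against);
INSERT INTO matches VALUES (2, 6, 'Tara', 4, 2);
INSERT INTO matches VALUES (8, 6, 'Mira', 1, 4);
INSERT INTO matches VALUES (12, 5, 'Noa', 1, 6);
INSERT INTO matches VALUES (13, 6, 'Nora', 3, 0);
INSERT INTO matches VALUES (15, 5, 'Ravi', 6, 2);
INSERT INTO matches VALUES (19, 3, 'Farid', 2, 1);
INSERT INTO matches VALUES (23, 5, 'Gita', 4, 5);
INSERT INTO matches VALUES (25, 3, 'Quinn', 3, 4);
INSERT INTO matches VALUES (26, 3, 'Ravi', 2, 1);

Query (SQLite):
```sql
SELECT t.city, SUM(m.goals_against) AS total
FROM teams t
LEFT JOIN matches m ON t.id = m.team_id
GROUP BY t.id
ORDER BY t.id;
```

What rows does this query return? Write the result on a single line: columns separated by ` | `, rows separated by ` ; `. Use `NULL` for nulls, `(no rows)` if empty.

Austin | 6 ; Austin | 13 ; Fresno | 6

LEFT JOIN keeps every teams row; unmatched ones get NULL for matches columns.
Group by teams.id and compute SUM(m.goals_against). SUM over an all-NULL group is NULL.
  3: ids {19, 25, 26} → SUM(m.goals_against)=6
  5: ids {12, 15, 23} → SUM(m.goals_against)=13
  6: ids {2, 8, 13} → SUM(m.goals_against)=6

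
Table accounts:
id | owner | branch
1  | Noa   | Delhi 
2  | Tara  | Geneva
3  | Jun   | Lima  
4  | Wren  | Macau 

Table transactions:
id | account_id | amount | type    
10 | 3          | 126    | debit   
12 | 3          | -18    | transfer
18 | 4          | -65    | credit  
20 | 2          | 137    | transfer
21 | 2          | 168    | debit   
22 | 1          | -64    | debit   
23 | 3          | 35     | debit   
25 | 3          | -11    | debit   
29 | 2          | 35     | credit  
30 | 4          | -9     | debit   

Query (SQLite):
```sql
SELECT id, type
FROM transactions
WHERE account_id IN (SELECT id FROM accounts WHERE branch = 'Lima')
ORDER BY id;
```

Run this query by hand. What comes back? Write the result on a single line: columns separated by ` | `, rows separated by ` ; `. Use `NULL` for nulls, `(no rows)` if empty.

Inner query: accounts.id where branch = 'Lima'.
Outer: keep transactions rows whose account_id is in that set.
Inner query → {3}

10 | debit ; 12 | transfer ; 23 | debit ; 25 | debit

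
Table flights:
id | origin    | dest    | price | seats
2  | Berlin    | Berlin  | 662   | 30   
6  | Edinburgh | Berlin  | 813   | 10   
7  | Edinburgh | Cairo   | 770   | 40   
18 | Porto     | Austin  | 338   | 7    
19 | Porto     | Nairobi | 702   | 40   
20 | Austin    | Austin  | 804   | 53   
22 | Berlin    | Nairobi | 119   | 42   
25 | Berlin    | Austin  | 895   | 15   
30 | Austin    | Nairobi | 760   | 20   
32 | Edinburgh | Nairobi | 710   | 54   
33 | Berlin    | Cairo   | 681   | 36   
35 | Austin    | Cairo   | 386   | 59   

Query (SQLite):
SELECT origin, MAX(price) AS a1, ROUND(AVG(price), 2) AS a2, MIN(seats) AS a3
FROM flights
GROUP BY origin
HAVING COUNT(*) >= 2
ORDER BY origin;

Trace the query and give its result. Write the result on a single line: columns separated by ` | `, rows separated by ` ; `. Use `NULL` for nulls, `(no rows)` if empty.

Group flights by origin.
Per group compute: MAX(price), ROUND(AVG(price), 2), MIN(seats).
HAVING: drop groups with fewer than 2 rows.
  Austin: ids {20, 30, 35} → MAX(price)=804, ROUND(AVG(price), 2)=650, MIN(seats)=20
  Berlin: ids {2, 22, 25, 33} → MAX(price)=895, ROUND(AVG(price), 2)=589.25, MIN(seats)=15
  Edinburgh: ids {6, 7, 32} → MAX(price)=813, ROUND(AVG(price), 2)=764.33, MIN(seats)=10
  Porto: ids {18, 19} → MAX(price)=702, ROUND(AVG(price), 2)=520, MIN(seats)=7

Austin | 804 | 650 | 20 ; Berlin | 895 | 589.25 | 15 ; Edinburgh | 813 | 764.33 | 10 ; Porto | 702 | 520 | 7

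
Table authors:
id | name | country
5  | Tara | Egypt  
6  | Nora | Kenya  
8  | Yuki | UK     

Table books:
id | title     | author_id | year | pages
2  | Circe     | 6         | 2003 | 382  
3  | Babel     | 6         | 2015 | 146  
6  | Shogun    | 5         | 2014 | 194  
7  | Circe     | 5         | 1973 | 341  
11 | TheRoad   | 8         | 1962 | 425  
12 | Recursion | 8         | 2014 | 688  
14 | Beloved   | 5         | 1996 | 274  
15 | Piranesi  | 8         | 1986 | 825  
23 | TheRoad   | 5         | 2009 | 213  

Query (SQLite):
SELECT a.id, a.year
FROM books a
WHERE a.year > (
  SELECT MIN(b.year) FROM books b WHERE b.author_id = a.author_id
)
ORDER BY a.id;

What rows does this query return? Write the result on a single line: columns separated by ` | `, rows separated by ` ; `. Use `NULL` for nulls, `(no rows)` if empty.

3 | 2015 ; 6 | 2014 ; 12 | 2014 ; 14 | 1996 ; 15 | 1986 ; 23 | 2009

For each books row a, compute MIN(year) over rows sharing a.author_id.
Keep row a if a.year > that per-group MIN.
  author_id=5: MIN(year) = 1973
  author_id=6: MIN(year) = 2003
  author_id=8: MIN(year) = 1962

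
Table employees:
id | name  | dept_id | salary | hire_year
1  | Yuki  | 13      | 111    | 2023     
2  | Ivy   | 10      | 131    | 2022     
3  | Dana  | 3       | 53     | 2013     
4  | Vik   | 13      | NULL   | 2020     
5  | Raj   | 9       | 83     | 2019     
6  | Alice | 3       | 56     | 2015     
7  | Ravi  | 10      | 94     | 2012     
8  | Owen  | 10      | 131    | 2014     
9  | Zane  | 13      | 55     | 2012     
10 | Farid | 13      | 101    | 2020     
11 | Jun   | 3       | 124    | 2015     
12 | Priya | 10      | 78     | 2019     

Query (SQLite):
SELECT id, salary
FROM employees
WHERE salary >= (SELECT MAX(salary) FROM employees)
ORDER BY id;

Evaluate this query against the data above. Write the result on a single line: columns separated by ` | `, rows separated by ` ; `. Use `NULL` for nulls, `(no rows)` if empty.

2 | 131 ; 8 | 131

Scalar subquery: MAX(salary) over all employees rows = 131.
Keep rows where salary >= that value.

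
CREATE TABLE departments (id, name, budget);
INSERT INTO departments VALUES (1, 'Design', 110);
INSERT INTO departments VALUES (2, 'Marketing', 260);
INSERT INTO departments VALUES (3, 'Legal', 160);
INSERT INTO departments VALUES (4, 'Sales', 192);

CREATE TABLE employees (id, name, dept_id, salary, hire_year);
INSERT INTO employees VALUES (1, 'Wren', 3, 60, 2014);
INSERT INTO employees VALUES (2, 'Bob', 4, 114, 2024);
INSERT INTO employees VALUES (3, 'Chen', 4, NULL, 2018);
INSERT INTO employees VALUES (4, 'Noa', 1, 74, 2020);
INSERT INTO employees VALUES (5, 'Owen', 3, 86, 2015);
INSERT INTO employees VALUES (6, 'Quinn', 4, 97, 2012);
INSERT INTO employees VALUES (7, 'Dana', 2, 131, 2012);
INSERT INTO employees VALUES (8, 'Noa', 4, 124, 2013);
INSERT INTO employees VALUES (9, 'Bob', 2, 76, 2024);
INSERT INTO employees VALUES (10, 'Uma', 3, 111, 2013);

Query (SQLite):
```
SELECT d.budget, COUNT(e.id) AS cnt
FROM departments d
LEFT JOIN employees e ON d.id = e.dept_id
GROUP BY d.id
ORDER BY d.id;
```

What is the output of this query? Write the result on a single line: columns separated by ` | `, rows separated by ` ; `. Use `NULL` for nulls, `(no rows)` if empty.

110 | 1 ; 260 | 2 ; 160 | 3 ; 192 | 4

LEFT JOIN keeps every departments row; unmatched ones get NULL for employees columns.
Group by departments.id and compute COUNT(e.id). COUNT(col) of an all-NULL group is 0.
  1: ids {4} → COUNT(e.id)=1
  2: ids {7, 9} → COUNT(e.id)=2
  3: ids {1, 5, 10} → COUNT(e.id)=3
  4: ids {2, 3, 6, 8} → COUNT(e.id)=4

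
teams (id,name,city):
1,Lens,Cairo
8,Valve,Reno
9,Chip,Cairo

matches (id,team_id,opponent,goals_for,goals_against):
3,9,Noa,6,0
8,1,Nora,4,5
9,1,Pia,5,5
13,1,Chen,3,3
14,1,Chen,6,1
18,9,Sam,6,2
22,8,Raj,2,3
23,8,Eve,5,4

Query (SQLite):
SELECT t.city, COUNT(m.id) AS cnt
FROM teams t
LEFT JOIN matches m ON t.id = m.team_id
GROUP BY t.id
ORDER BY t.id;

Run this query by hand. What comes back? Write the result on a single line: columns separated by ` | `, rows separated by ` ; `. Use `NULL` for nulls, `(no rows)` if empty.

Cairo | 4 ; Reno | 2 ; Cairo | 2

LEFT JOIN keeps every teams row; unmatched ones get NULL for matches columns.
Group by teams.id and compute COUNT(m.id). COUNT(col) of an all-NULL group is 0.
  1: ids {8, 9, 13, 14} → COUNT(m.id)=4
  8: ids {22, 23} → COUNT(m.id)=2
  9: ids {3, 18} → COUNT(m.id)=2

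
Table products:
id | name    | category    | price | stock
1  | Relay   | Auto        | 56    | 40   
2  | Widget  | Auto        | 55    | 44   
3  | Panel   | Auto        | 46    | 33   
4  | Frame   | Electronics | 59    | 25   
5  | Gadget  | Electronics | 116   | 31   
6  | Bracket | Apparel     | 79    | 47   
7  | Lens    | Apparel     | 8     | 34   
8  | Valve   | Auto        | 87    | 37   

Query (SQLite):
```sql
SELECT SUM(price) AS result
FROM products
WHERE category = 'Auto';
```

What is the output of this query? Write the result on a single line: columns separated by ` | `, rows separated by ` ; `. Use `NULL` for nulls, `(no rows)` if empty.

244

Rows where category='Auto' → price values: [56, 55, 46, 87].
SUM of non-NULL values = 244.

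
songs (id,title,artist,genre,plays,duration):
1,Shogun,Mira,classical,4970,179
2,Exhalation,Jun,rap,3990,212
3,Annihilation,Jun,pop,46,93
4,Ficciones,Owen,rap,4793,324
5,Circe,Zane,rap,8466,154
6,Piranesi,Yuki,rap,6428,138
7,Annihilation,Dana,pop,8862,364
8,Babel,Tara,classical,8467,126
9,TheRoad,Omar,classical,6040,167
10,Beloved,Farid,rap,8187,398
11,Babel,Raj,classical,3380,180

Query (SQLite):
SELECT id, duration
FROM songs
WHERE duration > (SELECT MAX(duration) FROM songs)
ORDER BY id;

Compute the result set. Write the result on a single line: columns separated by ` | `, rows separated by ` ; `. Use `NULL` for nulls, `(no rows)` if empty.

Scalar subquery: MAX(duration) over all songs rows = 398.
Keep rows where duration > that value.

(no rows)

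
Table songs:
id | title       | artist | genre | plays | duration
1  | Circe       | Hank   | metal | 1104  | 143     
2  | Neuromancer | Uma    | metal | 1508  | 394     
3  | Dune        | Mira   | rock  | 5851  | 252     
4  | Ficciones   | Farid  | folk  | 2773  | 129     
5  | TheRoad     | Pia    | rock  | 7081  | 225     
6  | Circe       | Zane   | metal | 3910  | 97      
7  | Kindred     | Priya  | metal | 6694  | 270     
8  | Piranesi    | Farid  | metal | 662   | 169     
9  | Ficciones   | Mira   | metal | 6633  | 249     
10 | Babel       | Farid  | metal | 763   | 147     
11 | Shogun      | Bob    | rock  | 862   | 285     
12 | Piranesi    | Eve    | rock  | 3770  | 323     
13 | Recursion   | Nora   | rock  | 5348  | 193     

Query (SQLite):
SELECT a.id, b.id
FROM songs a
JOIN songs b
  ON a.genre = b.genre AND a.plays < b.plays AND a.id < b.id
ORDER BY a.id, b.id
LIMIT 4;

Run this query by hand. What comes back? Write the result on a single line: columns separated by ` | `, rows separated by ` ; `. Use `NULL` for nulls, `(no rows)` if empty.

1 | 2 ; 1 | 6 ; 1 | 7 ; 1 | 9

Pairs (a,b) with same genre, a.plays < b.plays, a.id < b.id.
genre groups: folk:{4} metal:{1,2,6,7,8,9,10} rock:{3,5,11,12,13}
Ordered by (a.id, b.id); first 4.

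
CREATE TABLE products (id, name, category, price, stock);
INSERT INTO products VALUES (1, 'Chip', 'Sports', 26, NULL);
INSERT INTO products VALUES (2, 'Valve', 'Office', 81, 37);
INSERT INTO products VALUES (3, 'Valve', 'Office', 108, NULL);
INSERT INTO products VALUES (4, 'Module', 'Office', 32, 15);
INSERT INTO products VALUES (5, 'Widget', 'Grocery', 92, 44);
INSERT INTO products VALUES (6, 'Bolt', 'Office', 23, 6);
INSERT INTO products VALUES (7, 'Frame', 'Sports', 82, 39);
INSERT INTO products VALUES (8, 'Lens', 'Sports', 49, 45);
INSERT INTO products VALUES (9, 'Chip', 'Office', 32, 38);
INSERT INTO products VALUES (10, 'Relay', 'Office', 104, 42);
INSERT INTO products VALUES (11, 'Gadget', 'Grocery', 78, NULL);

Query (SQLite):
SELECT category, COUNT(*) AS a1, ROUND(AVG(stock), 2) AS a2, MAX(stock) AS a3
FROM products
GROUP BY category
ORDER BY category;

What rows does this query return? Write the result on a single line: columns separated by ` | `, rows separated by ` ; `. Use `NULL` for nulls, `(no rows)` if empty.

Grocery | 2 | 44 | 44 ; Office | 6 | 27.6 | 42 ; Sports | 3 | 42 | 45

Group products by category.
Per group compute: COUNT(*), ROUND(AVG(stock), 2), MAX(stock).
  Grocery: ids {5, 11} → COUNT(*)=2, ROUND(AVG(stock), 2)=44, MAX(stock)=44
  Office: ids {2, 3, 4, 6, 9, 10} → COUNT(*)=6, ROUND(AVG(stock), 2)=27.6, MAX(stock)=42
  Sports: ids {1, 7, 8} → COUNT(*)=3, ROUND(AVG(stock), 2)=42, MAX(stock)=45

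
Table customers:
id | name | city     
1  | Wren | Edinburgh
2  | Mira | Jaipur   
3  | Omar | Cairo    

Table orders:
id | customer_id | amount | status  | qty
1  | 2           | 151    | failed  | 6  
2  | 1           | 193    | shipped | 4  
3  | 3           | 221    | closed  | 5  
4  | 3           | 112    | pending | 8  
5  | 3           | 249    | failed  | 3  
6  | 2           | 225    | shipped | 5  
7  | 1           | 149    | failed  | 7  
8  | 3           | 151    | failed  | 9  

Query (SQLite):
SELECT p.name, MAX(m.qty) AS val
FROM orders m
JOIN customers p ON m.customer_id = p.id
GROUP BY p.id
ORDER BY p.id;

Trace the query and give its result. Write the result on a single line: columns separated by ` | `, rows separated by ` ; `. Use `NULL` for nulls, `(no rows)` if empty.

Join each orders row to its customers via customer_id.
Group joined rows by customers.id; compute MAX(m.qty) per group.
  1: ids {2, 7} → MAX(m.qty)=7
  2: ids {1, 6} → MAX(m.qty)=6
  3: ids {3, 4, 5, 8} → MAX(m.qty)=9

Wren | 7 ; Mira | 6 ; Omar | 9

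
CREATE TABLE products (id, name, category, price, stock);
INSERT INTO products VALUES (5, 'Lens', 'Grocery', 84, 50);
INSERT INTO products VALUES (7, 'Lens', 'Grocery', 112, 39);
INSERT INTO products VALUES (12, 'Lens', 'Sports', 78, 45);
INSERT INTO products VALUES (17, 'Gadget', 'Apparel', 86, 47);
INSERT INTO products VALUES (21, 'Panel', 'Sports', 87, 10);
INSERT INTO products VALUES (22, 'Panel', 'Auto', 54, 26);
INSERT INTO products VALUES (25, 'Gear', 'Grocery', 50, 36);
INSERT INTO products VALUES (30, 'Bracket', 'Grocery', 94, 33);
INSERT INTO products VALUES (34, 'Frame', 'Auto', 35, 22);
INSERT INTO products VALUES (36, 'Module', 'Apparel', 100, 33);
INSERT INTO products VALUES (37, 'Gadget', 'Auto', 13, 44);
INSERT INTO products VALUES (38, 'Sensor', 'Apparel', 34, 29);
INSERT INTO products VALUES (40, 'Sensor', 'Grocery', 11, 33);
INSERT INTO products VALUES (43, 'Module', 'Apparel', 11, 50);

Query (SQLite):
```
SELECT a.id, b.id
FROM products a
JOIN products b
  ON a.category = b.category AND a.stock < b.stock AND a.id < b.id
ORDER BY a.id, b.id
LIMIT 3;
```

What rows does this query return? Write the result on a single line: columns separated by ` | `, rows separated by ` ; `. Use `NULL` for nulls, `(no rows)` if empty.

Pairs (a,b) with same category, a.stock < b.stock, a.id < b.id.
category groups: Apparel:{17,36,38,43} Auto:{22,34,37} Grocery:{5,7,25,30,40} Sports:{12,21}
Ordered by (a.id, b.id); first 3.

17 | 43 ; 22 | 37 ; 34 | 37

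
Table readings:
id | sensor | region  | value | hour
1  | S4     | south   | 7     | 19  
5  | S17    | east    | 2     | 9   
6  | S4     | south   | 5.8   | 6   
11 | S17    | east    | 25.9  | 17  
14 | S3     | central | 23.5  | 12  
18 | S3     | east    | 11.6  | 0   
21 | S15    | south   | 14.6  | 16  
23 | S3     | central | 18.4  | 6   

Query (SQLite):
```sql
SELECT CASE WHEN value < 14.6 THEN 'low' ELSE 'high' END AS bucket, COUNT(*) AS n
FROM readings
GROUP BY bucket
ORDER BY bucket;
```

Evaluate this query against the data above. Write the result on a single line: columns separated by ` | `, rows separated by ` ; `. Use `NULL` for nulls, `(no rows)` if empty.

Bucket rows by value < 14.6 → 'low' else 'high'; count each bucket.

high | 4 ; low | 4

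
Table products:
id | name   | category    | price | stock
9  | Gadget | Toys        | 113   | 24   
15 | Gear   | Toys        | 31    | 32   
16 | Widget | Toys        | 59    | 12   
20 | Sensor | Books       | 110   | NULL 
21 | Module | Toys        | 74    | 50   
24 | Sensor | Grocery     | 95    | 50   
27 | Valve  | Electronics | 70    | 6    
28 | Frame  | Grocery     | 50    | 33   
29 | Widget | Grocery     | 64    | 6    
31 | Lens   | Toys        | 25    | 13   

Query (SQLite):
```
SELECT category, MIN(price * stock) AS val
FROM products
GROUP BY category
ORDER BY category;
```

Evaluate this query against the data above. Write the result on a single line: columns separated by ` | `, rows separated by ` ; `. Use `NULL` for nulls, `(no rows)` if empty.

For each row compute price * stock.
Group by category; take MIN of the expression per group.
  Books: ids {20} → MIN(price * stock)=NULL
  Electronics: ids {27} → MIN(price * stock)=420
  Grocery: ids {24, 28, 29} → MIN(price * stock)=384
  Toys: ids {9, 15, 16, 21, 31} → MIN(price * stock)=325

Books | NULL ; Electronics | 420 ; Grocery | 384 ; Toys | 325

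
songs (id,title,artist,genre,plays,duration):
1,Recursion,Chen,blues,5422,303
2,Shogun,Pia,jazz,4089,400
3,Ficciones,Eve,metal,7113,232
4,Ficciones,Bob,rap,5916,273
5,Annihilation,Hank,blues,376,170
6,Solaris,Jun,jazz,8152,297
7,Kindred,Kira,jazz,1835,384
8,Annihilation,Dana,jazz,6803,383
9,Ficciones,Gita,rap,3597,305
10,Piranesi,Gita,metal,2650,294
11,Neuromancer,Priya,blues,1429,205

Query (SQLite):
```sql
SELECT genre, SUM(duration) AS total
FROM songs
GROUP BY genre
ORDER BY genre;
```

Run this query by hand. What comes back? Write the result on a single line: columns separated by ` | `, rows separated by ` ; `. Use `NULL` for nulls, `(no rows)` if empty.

blues | 678 ; jazz | 1464 ; metal | 526 ; rap | 578

Partition songs by genre; compute SUM(duration) within each group.
  blues: ids {1, 5, 11} → SUM(duration)=678
  jazz: ids {2, 6, 7, 8} → SUM(duration)=1464
  metal: ids {3, 10} → SUM(duration)=526
  rap: ids {4, 9} → SUM(duration)=578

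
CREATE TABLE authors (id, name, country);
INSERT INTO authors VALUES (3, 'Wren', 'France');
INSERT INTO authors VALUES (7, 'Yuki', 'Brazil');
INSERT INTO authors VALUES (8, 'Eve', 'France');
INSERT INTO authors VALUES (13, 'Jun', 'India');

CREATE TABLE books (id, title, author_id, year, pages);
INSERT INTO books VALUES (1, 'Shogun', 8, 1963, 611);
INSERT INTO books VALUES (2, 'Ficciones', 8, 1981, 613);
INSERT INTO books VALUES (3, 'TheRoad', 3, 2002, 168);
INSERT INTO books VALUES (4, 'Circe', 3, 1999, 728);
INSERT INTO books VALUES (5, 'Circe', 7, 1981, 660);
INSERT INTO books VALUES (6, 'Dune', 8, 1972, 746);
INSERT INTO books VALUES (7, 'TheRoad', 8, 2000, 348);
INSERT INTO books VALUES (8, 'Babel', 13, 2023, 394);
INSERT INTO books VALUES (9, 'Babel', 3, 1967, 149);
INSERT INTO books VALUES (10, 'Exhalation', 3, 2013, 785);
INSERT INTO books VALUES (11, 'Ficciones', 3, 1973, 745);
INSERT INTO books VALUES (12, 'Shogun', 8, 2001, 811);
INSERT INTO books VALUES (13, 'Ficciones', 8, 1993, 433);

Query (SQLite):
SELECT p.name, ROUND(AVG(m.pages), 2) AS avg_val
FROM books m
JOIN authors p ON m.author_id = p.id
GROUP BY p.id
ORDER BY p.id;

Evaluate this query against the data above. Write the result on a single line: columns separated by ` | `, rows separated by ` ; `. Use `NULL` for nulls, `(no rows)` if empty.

Wren | 515 ; Yuki | 660 ; Eve | 593.67 ; Jun | 394

Join each books row to its authors via author_id.
Group joined rows by authors.id; compute ROUND(AVG(m.pages), 2) per group.
  3: ids {3, 4, 9, 10, 11} → ROUND(AVG(m.pages), 2)=515
  7: ids {5} → ROUND(AVG(m.pages), 2)=660
  8: ids {1, 2, 6, 7, 12, 13} → ROUND(AVG(m.pages), 2)=593.67
  13: ids {8} → ROUND(AVG(m.pages), 2)=394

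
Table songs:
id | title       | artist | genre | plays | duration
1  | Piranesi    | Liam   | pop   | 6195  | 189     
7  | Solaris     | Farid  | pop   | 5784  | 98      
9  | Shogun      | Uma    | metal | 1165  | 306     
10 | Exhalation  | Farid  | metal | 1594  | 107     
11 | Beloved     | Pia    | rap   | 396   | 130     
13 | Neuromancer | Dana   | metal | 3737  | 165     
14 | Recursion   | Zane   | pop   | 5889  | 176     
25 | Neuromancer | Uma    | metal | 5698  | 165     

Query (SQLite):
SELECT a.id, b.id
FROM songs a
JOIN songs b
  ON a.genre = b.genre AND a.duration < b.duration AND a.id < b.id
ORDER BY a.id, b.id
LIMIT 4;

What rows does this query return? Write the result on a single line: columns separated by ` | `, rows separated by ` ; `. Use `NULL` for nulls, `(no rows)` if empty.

7 | 14 ; 10 | 13 ; 10 | 25

Pairs (a,b) with same genre, a.duration < b.duration, a.id < b.id.
genre groups: metal:{9,10,13,25} pop:{1,7,14} rap:{11}
Ordered by (a.id, b.id); first 4.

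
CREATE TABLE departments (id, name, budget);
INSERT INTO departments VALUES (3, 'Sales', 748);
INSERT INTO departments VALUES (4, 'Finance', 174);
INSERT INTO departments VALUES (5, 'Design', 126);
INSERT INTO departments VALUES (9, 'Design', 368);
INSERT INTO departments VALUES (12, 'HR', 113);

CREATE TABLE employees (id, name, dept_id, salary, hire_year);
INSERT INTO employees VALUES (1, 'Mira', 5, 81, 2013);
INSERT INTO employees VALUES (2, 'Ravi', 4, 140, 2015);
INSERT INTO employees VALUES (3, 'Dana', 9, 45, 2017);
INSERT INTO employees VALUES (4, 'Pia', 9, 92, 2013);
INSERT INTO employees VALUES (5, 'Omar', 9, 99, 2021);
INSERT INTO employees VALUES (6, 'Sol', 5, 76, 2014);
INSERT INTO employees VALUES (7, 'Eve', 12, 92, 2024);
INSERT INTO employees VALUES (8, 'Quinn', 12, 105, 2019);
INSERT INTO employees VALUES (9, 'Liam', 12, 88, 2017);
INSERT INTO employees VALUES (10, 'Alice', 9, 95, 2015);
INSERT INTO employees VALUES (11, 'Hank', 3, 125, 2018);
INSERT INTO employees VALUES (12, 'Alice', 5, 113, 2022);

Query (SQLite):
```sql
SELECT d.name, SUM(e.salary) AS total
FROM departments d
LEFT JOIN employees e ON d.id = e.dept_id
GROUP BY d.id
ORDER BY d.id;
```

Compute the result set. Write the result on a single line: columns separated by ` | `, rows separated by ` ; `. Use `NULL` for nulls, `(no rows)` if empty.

Sales | 125 ; Finance | 140 ; Design | 270 ; Design | 331 ; HR | 285

LEFT JOIN keeps every departments row; unmatched ones get NULL for employees columns.
Group by departments.id and compute SUM(e.salary). SUM over an all-NULL group is NULL.
  3: ids {11} → SUM(e.salary)=125
  4: ids {2} → SUM(e.salary)=140
  5: ids {1, 6, 12} → SUM(e.salary)=270
  9: ids {3, 4, 5, 10} → SUM(e.salary)=331
  12: ids {7, 8, 9} → SUM(e.salary)=285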